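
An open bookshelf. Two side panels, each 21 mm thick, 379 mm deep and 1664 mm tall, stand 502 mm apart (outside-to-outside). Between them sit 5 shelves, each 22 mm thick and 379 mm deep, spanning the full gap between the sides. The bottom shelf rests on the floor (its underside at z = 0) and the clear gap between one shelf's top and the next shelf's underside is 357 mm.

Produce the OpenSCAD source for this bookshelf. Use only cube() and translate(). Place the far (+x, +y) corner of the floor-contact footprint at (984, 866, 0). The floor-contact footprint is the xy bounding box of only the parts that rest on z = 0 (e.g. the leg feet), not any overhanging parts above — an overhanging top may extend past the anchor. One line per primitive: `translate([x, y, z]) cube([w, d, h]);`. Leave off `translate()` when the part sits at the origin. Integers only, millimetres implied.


translate([482, 487, 0]) cube([21, 379, 1664]);
translate([963, 487, 0]) cube([21, 379, 1664]);
translate([503, 487, 0]) cube([460, 379, 22]);
translate([503, 487, 379]) cube([460, 379, 22]);
translate([503, 487, 758]) cube([460, 379, 22]);
translate([503, 487, 1137]) cube([460, 379, 22]);
translate([503, 487, 1516]) cube([460, 379, 22]);


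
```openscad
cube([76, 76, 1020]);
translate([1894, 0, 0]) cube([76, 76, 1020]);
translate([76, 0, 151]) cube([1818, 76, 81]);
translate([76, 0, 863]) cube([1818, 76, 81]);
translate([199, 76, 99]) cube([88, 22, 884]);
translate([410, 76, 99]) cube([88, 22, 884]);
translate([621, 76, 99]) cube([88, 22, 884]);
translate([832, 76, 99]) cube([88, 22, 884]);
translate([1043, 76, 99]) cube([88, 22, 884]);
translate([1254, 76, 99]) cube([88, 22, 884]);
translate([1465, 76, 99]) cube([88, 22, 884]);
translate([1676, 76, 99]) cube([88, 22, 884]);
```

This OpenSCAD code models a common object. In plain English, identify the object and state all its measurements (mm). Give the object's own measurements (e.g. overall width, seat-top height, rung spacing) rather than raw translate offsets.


A fence section. Two 76×76 mm posts, 1020 mm tall, stand on the floor with a clear span of 1818 mm between their inner faces. Two horizontal rails of 76×81 mm section span the gap between the posts with their undersides at z = 151 mm and z = 863 mm, flush with the posts' −y face. 8 pickets, each 88 mm wide, 22 mm thick and 884 mm tall, are fixed to the +y face of the rails with their bottoms at z = 99 mm, spaced across the span with a 123 mm gap after the −x post and between neighbouring pickets, with 130 mm left before the +x post.


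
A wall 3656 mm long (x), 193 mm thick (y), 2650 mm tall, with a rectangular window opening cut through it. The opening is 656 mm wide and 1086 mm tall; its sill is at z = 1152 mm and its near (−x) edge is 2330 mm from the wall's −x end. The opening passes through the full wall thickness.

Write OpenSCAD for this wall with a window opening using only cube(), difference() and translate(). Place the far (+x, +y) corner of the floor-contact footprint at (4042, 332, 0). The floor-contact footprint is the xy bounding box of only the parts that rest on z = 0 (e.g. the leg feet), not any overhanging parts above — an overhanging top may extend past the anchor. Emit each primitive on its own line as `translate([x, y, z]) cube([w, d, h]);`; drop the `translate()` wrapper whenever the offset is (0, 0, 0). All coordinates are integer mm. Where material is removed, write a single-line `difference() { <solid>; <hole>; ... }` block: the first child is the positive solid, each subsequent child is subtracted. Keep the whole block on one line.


difference() { translate([386, 139, 0]) cube([3656, 193, 2650]); translate([2716, 139, 1152]) cube([656, 193, 1086]); }


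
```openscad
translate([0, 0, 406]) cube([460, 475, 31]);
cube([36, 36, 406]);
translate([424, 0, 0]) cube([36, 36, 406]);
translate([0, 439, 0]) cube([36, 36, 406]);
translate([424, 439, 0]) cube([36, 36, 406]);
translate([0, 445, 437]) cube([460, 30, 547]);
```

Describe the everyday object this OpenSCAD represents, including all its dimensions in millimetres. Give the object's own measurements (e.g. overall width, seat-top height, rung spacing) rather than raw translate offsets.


A chair. The seat is a 460×475×31 mm slab with its top at z = 437 mm, on four 36×36 mm corner legs (flush with the seat edges, standing on z = 0). A flat backrest 30 mm thick, 547 mm tall, spans the full seat width and rises from the seat top along its +y edge, rear face flush with the rear of the seat.


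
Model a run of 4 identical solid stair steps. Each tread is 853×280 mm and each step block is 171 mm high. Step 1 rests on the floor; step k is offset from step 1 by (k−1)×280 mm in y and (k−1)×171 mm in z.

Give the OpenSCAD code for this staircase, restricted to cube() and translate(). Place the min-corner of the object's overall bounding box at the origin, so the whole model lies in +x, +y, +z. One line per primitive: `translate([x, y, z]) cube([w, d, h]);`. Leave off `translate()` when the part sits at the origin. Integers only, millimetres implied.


cube([853, 280, 171]);
translate([0, 280, 171]) cube([853, 280, 171]);
translate([0, 560, 342]) cube([853, 280, 171]);
translate([0, 840, 513]) cube([853, 280, 171]);


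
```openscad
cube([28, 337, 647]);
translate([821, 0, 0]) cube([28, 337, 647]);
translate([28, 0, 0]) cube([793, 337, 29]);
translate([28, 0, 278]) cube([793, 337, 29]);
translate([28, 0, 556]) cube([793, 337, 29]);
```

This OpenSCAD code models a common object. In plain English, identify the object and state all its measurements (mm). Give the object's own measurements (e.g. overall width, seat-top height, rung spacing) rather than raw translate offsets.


An open bookshelf. Two side panels, each 28 mm thick, 337 mm deep and 647 mm tall, stand 849 mm apart (outside-to-outside). Between them sit 3 shelves, each 29 mm thick and 337 mm deep, spanning the full gap between the sides. The bottom shelf rests on the floor (its underside at z = 0) and the clear gap between one shelf's top and the next shelf's underside is 249 mm.


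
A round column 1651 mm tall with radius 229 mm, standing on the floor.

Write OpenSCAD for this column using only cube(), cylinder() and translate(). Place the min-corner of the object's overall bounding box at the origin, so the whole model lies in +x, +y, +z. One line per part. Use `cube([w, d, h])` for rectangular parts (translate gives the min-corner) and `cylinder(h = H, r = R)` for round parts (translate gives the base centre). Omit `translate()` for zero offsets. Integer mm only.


translate([229, 229, 0]) cylinder(h = 1651, r = 229);


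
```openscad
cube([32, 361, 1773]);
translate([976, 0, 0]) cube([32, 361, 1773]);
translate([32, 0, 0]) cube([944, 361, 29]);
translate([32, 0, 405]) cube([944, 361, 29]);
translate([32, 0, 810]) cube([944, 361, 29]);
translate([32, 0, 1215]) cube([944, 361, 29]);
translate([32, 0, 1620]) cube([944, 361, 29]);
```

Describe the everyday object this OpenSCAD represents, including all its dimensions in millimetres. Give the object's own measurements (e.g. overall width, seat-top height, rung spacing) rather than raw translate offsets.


An open bookshelf. Two side panels, each 32 mm thick, 361 mm deep and 1773 mm tall, stand 1008 mm apart (outside-to-outside). Between them sit 5 shelves, each 29 mm thick and 361 mm deep, spanning the full gap between the sides. The bottom shelf rests on the floor (its underside at z = 0) and the clear gap between one shelf's top and the next shelf's underside is 376 mm.


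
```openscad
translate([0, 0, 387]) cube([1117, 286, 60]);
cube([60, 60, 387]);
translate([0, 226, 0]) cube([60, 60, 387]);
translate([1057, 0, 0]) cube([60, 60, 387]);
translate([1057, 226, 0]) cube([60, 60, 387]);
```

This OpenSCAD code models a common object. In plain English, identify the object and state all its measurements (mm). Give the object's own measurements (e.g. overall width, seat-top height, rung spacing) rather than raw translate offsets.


A bench: a 1117×286 mm seat slab, 60 mm thick, top at z = 447 mm, on four 60×60 mm square legs flush with the seat corners and standing on z = 0.


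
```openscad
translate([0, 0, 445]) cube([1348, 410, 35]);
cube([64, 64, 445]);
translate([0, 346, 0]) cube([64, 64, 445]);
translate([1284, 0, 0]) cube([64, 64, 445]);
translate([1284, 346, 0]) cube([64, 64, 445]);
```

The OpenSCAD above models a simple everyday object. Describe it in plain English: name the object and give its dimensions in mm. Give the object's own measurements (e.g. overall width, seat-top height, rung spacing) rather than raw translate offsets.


A bench: a 1348×410 mm seat slab, 35 mm thick, top at z = 480 mm, on four 64×64 mm square legs flush with the seat corners and standing on z = 0.


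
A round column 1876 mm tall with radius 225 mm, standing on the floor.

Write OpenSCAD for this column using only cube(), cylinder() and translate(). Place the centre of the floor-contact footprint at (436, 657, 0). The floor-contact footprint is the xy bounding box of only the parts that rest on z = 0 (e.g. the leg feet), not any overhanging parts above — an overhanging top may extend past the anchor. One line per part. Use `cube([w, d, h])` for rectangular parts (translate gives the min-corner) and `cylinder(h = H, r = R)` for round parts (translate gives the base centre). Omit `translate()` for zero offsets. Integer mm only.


translate([436, 657, 0]) cylinder(h = 1876, r = 225);


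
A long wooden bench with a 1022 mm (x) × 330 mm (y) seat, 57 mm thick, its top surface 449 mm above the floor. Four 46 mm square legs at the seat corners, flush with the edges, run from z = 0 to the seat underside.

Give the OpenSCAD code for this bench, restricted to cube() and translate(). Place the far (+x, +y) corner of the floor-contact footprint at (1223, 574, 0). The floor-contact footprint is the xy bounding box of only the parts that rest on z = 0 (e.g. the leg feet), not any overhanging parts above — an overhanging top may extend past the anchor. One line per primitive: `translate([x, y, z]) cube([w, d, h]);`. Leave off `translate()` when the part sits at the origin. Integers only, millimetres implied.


translate([201, 244, 392]) cube([1022, 330, 57]);
translate([201, 244, 0]) cube([46, 46, 392]);
translate([201, 528, 0]) cube([46, 46, 392]);
translate([1177, 244, 0]) cube([46, 46, 392]);
translate([1177, 528, 0]) cube([46, 46, 392]);


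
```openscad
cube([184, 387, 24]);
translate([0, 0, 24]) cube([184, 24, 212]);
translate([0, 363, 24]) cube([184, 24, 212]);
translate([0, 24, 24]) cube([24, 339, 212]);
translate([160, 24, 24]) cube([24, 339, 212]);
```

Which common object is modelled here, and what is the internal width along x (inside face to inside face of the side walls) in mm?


An open box. The internal width is 136 mm.

A 184×387 base slab with four walls standing on it — an open box. The base is 184 mm wide and the walls are 24 mm thick, so the internal width is 184 − 2 × 24 = 136 mm.


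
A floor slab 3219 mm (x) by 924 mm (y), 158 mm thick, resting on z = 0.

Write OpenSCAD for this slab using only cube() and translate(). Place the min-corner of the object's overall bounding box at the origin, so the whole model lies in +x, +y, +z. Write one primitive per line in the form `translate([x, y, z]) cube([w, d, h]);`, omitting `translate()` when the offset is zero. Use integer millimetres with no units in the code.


cube([3219, 924, 158]);


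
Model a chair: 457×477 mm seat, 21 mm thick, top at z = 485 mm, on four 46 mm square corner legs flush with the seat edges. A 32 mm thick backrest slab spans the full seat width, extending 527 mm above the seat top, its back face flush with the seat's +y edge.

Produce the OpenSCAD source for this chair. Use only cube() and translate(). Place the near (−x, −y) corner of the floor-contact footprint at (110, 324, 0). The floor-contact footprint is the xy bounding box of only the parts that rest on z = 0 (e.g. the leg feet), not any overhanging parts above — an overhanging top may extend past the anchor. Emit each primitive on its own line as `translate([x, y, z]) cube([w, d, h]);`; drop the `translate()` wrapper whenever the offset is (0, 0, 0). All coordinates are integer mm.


translate([110, 324, 464]) cube([457, 477, 21]);
translate([110, 324, 0]) cube([46, 46, 464]);
translate([521, 324, 0]) cube([46, 46, 464]);
translate([110, 755, 0]) cube([46, 46, 464]);
translate([521, 755, 0]) cube([46, 46, 464]);
translate([110, 769, 485]) cube([457, 32, 527]);


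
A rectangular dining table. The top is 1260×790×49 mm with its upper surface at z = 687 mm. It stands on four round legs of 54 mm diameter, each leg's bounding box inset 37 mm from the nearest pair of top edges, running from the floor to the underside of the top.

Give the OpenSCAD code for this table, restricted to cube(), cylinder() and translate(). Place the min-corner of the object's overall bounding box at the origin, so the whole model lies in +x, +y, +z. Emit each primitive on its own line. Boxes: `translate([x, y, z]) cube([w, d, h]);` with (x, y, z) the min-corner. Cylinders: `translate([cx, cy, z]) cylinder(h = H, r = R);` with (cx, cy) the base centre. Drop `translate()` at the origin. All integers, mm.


translate([0, 0, 638]) cube([1260, 790, 49]);
translate([64, 64, 0]) cylinder(h = 638, r = 27);
translate([1196, 64, 0]) cylinder(h = 638, r = 27);
translate([64, 726, 0]) cylinder(h = 638, r = 27);
translate([1196, 726, 0]) cylinder(h = 638, r = 27);


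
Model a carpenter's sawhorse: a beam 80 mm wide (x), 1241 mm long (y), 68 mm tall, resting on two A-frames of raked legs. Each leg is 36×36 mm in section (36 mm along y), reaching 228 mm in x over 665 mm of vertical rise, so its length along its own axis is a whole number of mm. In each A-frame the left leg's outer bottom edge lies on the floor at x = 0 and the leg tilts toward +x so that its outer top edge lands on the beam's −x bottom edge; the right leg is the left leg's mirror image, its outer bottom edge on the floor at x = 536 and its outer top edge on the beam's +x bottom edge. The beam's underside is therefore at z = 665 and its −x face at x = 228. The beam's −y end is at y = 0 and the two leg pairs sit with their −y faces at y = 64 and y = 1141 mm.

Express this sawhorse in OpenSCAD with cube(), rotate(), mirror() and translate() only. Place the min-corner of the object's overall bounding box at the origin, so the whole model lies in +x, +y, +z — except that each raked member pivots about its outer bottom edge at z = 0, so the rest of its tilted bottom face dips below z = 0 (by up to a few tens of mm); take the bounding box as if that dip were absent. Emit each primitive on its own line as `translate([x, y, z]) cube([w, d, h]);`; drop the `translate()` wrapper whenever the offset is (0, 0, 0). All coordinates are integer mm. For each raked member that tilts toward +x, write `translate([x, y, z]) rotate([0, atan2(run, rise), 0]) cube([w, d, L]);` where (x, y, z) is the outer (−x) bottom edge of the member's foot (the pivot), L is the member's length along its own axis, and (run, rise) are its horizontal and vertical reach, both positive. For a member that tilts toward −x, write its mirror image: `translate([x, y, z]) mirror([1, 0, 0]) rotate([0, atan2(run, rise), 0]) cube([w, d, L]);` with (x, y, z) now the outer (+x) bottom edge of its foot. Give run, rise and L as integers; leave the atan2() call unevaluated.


translate([228, 0, 665]) cube([80, 1241, 68]);
translate([0, 64, 0]) rotate([0, atan2(228, 665), 0]) cube([36, 36, 703]);
translate([536, 64, 0]) mirror([1, 0, 0]) rotate([0, atan2(228, 665), 0]) cube([36, 36, 703]);
translate([0, 1141, 0]) rotate([0, atan2(228, 665), 0]) cube([36, 36, 703]);
translate([536, 1141, 0]) mirror([1, 0, 0]) rotate([0, atan2(228, 665), 0]) cube([36, 36, 703]);


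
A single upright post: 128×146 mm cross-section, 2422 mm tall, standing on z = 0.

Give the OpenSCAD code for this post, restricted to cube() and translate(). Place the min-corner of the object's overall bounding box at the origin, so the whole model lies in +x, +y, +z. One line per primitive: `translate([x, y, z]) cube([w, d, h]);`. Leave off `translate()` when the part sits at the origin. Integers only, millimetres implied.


cube([128, 146, 2422]);


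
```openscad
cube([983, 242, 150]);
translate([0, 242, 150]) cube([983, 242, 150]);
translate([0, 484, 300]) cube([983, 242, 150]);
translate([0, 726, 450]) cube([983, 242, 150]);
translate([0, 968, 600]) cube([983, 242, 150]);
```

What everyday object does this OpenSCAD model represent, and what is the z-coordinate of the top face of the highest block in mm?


A staircase. The total rise is 750 mm.

5 identical blocks, each offset up and back from the previous — a staircase. Each step is 150 mm tall and there are 5 of them, so the total rise is 5 × 150 = 750 mm.


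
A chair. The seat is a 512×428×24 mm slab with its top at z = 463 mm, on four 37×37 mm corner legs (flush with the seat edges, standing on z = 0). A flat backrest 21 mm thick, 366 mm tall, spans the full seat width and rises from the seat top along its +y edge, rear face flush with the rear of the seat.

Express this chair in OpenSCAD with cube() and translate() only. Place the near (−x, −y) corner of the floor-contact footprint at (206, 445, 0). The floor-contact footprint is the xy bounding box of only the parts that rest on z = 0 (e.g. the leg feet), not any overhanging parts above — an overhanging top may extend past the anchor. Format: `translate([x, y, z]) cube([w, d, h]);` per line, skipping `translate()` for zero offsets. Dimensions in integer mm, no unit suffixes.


translate([206, 445, 439]) cube([512, 428, 24]);
translate([206, 445, 0]) cube([37, 37, 439]);
translate([681, 445, 0]) cube([37, 37, 439]);
translate([206, 836, 0]) cube([37, 37, 439]);
translate([681, 836, 0]) cube([37, 37, 439]);
translate([206, 852, 463]) cube([512, 21, 366]);


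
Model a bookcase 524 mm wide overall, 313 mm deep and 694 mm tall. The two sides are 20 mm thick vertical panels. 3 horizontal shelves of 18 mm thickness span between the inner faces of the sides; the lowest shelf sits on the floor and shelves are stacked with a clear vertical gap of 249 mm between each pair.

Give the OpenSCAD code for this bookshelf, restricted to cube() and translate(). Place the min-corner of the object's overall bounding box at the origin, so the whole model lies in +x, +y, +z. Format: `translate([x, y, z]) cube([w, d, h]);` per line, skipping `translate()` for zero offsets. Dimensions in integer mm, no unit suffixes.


cube([20, 313, 694]);
translate([504, 0, 0]) cube([20, 313, 694]);
translate([20, 0, 0]) cube([484, 313, 18]);
translate([20, 0, 267]) cube([484, 313, 18]);
translate([20, 0, 534]) cube([484, 313, 18]);


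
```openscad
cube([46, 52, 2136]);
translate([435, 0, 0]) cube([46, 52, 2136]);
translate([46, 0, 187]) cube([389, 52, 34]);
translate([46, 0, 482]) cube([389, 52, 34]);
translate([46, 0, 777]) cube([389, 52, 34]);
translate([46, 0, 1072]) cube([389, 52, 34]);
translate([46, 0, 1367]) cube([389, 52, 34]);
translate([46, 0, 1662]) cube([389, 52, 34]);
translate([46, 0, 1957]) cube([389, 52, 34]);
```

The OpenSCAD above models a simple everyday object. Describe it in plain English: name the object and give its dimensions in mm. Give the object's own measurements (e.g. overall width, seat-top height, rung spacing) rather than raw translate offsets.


A straight ladder. Two 46×52 mm vertical rails, 2136 mm tall, stand 481 mm apart (outside-to-outside) with their front faces coplanar on the −y side. 7 rungs, each 52 mm deep and 34 mm tall, span between the inner faces of the rails, front faces flush with the rails. The lowest rung's underside is at z = 187 mm and rungs are spaced 295 mm apart (underside to underside).


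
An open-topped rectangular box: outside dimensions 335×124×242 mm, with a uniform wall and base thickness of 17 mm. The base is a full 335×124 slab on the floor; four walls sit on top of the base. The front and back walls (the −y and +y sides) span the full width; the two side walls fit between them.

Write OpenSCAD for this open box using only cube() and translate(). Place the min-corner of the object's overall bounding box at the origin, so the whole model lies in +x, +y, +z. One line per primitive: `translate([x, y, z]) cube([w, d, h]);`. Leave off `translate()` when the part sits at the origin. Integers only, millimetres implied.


cube([335, 124, 17]);
translate([0, 0, 17]) cube([335, 17, 225]);
translate([0, 107, 17]) cube([335, 17, 225]);
translate([0, 17, 17]) cube([17, 90, 225]);
translate([318, 17, 17]) cube([17, 90, 225]);


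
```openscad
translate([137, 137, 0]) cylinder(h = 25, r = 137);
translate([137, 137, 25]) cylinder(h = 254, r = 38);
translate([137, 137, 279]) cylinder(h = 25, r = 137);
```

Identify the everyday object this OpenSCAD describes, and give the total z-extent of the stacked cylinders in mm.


A spool. The overall height is 304 mm.

Three coaxial cylinders, large–small–large — a spool. Two 25 mm flanges and a 254 mm core give 25 + 254 + 25 = 304 mm.


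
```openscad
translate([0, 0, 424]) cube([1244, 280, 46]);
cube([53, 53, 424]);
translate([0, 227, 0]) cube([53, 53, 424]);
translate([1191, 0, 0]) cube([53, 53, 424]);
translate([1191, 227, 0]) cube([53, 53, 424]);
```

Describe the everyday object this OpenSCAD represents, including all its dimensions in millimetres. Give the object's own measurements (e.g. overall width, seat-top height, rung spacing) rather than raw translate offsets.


A long wooden bench with a 1244 mm (x) × 280 mm (y) seat, 46 mm thick, its top surface 470 mm above the floor. Four 53 mm square legs at the seat corners, flush with the edges, run from z = 0 to the seat underside.


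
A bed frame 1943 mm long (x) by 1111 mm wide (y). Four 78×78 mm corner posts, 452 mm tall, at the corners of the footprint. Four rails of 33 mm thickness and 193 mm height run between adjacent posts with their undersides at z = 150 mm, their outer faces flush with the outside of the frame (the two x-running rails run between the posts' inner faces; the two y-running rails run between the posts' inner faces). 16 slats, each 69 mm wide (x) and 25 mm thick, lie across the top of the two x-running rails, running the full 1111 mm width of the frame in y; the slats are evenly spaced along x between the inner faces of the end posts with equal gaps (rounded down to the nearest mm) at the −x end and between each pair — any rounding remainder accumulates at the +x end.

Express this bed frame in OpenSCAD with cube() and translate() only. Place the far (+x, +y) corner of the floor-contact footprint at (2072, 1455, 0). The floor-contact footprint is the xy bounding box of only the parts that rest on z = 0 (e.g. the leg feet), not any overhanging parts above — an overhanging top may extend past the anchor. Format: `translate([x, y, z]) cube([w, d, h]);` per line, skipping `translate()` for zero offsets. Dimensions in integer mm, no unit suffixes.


// slat z = rail_z + rail_h = 150 + 193 = 343
// slat gap = ⌊(1787 − 16·69) / 17⌋ = 40
translate([129, 344, 0]) cube([78, 78, 452]);
translate([129, 1377, 0]) cube([78, 78, 452]);
translate([1994, 344, 0]) cube([78, 78, 452]);
translate([1994, 1377, 0]) cube([78, 78, 452]);
translate([207, 344, 150]) cube([1787, 33, 193]);
translate([207, 1422, 150]) cube([1787, 33, 193]);
translate([129, 422, 150]) cube([33, 955, 193]);
translate([2039, 422, 150]) cube([33, 955, 193]);
translate([247, 344, 343]) cube([69, 1111, 25]);
translate([356, 344, 343]) cube([69, 1111, 25]);
translate([465, 344, 343]) cube([69, 1111, 25]);
translate([574, 344, 343]) cube([69, 1111, 25]);
translate([683, 344, 343]) cube([69, 1111, 25]);
translate([792, 344, 343]) cube([69, 1111, 25]);
translate([901, 344, 343]) cube([69, 1111, 25]);
translate([1010, 344, 343]) cube([69, 1111, 25]);
translate([1119, 344, 343]) cube([69, 1111, 25]);
translate([1228, 344, 343]) cube([69, 1111, 25]);
translate([1337, 344, 343]) cube([69, 1111, 25]);
translate([1446, 344, 343]) cube([69, 1111, 25]);
translate([1555, 344, 343]) cube([69, 1111, 25]);
translate([1664, 344, 343]) cube([69, 1111, 25]);
translate([1773, 344, 343]) cube([69, 1111, 25]);
translate([1882, 344, 343]) cube([69, 1111, 25]);


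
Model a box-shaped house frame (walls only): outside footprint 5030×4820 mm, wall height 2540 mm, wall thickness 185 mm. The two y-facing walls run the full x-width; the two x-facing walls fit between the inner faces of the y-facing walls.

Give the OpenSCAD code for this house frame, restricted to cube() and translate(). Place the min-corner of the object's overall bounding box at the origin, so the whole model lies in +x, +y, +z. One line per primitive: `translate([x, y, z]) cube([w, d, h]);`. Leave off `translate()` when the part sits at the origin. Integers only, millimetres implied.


cube([5030, 185, 2540]);
translate([0, 4635, 0]) cube([5030, 185, 2540]);
translate([0, 185, 0]) cube([185, 4450, 2540]);
translate([4845, 185, 0]) cube([185, 4450, 2540]);


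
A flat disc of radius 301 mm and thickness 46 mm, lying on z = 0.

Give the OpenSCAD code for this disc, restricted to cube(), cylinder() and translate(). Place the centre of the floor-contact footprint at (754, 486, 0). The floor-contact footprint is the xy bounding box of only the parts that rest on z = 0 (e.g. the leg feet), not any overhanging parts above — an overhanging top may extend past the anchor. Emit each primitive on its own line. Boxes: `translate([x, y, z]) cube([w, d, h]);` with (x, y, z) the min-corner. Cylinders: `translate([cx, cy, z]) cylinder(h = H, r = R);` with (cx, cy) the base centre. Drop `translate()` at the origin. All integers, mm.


translate([754, 486, 0]) cylinder(h = 46, r = 301);


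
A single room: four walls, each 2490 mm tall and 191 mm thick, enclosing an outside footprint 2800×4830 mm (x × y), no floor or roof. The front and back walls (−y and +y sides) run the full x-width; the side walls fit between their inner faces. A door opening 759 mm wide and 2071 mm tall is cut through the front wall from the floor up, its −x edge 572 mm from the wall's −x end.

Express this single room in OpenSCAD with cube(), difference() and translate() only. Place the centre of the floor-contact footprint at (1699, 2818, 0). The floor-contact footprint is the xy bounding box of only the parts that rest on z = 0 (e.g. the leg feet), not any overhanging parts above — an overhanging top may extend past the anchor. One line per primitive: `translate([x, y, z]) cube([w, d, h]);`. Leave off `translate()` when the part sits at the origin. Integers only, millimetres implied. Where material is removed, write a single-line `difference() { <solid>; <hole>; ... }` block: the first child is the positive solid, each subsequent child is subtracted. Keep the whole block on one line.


difference() { translate([299, 403, 0]) cube([2800, 191, 2490]); translate([871, 403, 0]) cube([759, 191, 2071]); }
translate([299, 5042, 0]) cube([2800, 191, 2490]);
translate([299, 594, 0]) cube([191, 4448, 2490]);
translate([2908, 594, 0]) cube([191, 4448, 2490]);


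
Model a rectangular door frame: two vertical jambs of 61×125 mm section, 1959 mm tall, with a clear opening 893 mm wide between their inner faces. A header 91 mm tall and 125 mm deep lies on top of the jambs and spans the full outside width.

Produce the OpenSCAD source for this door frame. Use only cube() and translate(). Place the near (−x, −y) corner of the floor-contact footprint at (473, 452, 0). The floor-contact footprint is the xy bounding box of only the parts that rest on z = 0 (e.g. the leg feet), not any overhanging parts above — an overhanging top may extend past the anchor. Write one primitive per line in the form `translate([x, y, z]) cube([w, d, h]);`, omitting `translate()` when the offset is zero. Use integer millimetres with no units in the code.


translate([473, 452, 0]) cube([61, 125, 1959]);
translate([1427, 452, 0]) cube([61, 125, 1959]);
translate([473, 452, 1959]) cube([1015, 125, 91]);


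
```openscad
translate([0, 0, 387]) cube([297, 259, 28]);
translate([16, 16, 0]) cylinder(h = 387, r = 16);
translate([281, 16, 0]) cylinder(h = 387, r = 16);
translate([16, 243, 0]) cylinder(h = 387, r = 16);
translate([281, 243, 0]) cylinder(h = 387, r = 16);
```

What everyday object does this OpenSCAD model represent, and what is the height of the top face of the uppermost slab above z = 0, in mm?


A stool. The seat height is 415 mm.

A 297×259×28 slab at z = 387 on four corner cylinders — a stool. The seat top is 387 + 28 = 415 mm.


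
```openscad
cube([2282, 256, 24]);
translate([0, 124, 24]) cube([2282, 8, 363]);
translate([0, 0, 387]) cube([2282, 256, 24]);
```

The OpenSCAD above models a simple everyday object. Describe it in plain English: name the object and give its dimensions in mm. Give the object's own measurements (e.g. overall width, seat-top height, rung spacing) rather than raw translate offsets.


An I-beam lying along x, 2282 mm long. Overall section height 411 mm. Two flanges 256 mm wide (y) and 24 mm thick, one on the floor and one at the top; a web 8 mm thick runs between them, centred on the flange width.


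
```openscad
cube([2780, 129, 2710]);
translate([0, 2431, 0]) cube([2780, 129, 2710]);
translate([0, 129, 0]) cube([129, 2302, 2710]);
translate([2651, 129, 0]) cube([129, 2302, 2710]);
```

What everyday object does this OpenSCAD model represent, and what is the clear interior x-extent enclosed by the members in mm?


A house (or room) frame. The interior width is 2522 mm.

Four 2710 mm walls enclosing a rectangle with no floor or roof — a room or house frame. Outside width is 2780 mm and wall thickness is 129 mm, so the interior width is 2780 − 2 × 129 = 2522 mm.


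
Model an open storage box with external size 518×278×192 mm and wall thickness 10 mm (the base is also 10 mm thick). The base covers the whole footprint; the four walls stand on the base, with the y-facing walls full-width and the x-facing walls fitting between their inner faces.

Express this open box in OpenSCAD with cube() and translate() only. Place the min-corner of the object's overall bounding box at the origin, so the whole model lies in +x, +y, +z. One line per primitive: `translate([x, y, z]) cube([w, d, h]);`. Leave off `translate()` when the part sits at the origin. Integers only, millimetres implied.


cube([518, 278, 10]);
translate([0, 0, 10]) cube([518, 10, 182]);
translate([0, 268, 10]) cube([518, 10, 182]);
translate([0, 10, 10]) cube([10, 258, 182]);
translate([508, 10, 10]) cube([10, 258, 182]);


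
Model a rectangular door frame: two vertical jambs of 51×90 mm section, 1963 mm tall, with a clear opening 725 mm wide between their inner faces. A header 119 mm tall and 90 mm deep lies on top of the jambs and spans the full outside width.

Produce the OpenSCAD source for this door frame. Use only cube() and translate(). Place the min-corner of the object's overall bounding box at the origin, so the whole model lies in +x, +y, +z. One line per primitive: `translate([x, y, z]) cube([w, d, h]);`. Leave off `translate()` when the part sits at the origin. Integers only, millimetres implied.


cube([51, 90, 1963]);
translate([776, 0, 0]) cube([51, 90, 1963]);
translate([0, 0, 1963]) cube([827, 90, 119]);


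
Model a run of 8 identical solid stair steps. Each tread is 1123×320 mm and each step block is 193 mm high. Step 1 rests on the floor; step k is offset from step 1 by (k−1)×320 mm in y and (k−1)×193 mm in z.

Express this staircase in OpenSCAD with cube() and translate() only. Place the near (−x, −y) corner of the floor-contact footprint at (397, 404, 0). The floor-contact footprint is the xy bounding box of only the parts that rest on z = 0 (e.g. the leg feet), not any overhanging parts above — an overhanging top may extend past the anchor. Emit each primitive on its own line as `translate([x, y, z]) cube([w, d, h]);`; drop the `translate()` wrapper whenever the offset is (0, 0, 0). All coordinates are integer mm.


translate([397, 404, 0]) cube([1123, 320, 193]);
translate([397, 724, 193]) cube([1123, 320, 193]);
translate([397, 1044, 386]) cube([1123, 320, 193]);
translate([397, 1364, 579]) cube([1123, 320, 193]);
translate([397, 1684, 772]) cube([1123, 320, 193]);
translate([397, 2004, 965]) cube([1123, 320, 193]);
translate([397, 2324, 1158]) cube([1123, 320, 193]);
translate([397, 2644, 1351]) cube([1123, 320, 193]);


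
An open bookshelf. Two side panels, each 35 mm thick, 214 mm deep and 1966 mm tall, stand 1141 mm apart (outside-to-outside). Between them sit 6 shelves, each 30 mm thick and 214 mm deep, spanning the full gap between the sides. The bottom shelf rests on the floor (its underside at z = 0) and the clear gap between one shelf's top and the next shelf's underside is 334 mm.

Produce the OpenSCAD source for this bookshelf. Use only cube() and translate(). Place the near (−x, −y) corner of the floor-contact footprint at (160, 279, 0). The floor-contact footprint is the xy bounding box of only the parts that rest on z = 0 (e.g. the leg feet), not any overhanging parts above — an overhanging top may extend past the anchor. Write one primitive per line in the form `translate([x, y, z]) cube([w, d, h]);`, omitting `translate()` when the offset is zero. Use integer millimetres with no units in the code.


translate([160, 279, 0]) cube([35, 214, 1966]);
translate([1266, 279, 0]) cube([35, 214, 1966]);
translate([195, 279, 0]) cube([1071, 214, 30]);
translate([195, 279, 364]) cube([1071, 214, 30]);
translate([195, 279, 728]) cube([1071, 214, 30]);
translate([195, 279, 1092]) cube([1071, 214, 30]);
translate([195, 279, 1456]) cube([1071, 214, 30]);
translate([195, 279, 1820]) cube([1071, 214, 30]);


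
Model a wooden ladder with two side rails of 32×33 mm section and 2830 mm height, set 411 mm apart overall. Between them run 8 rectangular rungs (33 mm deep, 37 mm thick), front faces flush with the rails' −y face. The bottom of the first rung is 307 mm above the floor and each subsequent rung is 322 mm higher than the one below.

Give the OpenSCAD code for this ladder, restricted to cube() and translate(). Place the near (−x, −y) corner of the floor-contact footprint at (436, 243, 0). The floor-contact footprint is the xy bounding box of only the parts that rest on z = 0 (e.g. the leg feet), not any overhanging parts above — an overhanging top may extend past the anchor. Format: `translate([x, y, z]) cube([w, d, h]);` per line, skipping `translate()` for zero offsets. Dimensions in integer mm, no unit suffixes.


translate([436, 243, 0]) cube([32, 33, 2830]);
translate([815, 243, 0]) cube([32, 33, 2830]);
translate([468, 243, 307]) cube([347, 33, 37]);
translate([468, 243, 629]) cube([347, 33, 37]);
translate([468, 243, 951]) cube([347, 33, 37]);
translate([468, 243, 1273]) cube([347, 33, 37]);
translate([468, 243, 1595]) cube([347, 33, 37]);
translate([468, 243, 1917]) cube([347, 33, 37]);
translate([468, 243, 2239]) cube([347, 33, 37]);
translate([468, 243, 2561]) cube([347, 33, 37]);


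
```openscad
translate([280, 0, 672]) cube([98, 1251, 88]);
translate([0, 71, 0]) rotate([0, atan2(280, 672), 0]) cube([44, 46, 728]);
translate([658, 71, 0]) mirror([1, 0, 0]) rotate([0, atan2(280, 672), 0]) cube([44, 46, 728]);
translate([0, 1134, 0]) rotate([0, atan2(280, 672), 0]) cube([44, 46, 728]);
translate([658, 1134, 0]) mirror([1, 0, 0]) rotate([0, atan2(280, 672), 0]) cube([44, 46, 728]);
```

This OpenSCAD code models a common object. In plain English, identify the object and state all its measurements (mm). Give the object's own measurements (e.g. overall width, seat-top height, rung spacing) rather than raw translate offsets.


A sawhorse. A 98×1251×88 mm beam (x, y, z) sits on two A-frame leg pairs. Each pair is two raked legs of 44×46 mm section (46 mm along y) splaying symmetrically in x. Each leg rises 672 mm vertically over 280 mm of horizontal reach and is 728 mm long along its own axis. Every leg's outer bottom edge rests on the floor and its outer top edge meets a bottom edge of the beam — the left legs (tilting toward +x) meet the beam's −x bottom edge, the right legs (their mirror images, tilting toward −x) meet its +x bottom edge — so the leg tops tuck under the beam, the beam's underside is 672 mm above the floor, and the feet are 658 mm apart outside-to-outside with the beam centred between them. The two leg pairs are set in 71 mm from either end of the beam.


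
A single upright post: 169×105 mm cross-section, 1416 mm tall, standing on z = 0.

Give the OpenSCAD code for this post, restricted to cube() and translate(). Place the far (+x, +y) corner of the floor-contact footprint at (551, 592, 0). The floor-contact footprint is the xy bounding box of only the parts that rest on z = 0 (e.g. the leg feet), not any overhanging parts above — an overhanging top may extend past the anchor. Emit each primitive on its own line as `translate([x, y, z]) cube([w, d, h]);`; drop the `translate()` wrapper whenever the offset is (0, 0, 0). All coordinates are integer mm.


translate([382, 487, 0]) cube([169, 105, 1416]);


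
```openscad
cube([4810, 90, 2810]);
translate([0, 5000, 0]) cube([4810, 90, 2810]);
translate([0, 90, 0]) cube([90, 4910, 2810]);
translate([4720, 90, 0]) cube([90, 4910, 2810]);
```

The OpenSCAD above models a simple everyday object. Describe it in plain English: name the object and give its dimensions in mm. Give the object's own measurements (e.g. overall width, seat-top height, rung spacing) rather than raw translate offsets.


The wall frame of a small rectangular building: four walls, each 2810 mm tall and 90 mm thick, enclosing a footprint 4810 mm (x) by 5090 mm (y) outside-to-outside, with no floor or roof. The front and back walls (the −y and +y sides) span the full width; the two side walls fit between them.


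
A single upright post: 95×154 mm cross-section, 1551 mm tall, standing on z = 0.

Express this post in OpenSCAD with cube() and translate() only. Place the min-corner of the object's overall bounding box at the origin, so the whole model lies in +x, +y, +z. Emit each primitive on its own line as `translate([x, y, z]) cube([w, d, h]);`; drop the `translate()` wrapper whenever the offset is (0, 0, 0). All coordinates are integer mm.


cube([95, 154, 1551]);


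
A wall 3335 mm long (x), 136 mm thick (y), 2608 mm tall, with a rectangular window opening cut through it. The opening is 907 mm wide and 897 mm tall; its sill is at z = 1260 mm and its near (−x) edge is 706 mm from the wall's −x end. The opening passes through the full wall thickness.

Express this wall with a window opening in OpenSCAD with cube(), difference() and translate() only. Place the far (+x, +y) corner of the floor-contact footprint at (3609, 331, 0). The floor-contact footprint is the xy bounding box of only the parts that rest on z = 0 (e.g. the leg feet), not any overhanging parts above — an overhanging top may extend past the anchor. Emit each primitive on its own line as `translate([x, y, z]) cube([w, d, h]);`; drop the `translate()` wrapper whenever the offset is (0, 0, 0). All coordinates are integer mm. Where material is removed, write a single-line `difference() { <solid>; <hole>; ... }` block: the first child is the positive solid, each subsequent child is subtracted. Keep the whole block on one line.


difference() { translate([274, 195, 0]) cube([3335, 136, 2608]); translate([980, 195, 1260]) cube([907, 136, 897]); }


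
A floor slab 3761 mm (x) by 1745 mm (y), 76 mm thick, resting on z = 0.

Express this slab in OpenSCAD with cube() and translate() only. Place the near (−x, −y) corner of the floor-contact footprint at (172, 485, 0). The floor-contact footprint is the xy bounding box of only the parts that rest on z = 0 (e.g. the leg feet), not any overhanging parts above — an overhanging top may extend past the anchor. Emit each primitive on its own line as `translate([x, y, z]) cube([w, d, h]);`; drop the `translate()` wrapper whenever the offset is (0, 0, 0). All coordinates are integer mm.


translate([172, 485, 0]) cube([3761, 1745, 76]);
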